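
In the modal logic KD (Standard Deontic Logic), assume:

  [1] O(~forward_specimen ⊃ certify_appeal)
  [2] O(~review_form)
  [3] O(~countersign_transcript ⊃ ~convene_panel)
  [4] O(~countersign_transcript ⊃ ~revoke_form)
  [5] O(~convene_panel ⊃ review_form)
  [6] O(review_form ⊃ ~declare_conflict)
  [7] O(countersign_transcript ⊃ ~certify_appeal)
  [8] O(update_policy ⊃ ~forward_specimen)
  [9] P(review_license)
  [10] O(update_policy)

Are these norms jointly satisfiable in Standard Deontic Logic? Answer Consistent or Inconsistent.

Inconsistent

From premise 2 we have O(~review_form).
The contrapositive of premise 5 (O(~convene_panel ⊃ review_form)) is O(~review_form ⊃ convene_panel), and O(~review_form) is already established, so O(convene_panel).
Premise 3, O(~countersign_transcript ⊃ ~convene_panel), contraposes to O(convene_panel ⊃ countersign_transcript); with O(convene_panel) we get O(countersign_transcript).
Applying K to premise 7 (O(countersign_transcript ⊃ ~certify_appeal)) and O(countersign_transcript) yields O(~certify_appeal).
The contrapositive of premise 1 (O(~forward_specimen ⊃ certify_appeal)) is O(~certify_appeal ⊃ forward_specimen), and O(~certify_appeal) is already established, so O(forward_specimen).
The contrapositive of premise 8 (O(update_policy ⊃ ~forward_specimen)) is O(forward_specimen ⊃ ~update_policy), and O(forward_specimen) is already established, so O(~update_policy).
However, premise 10 gives O(update_policy).
We now have both O(~update_policy) and O(update_policy) — update_policy is simultaneously obligatory and forbidden, violating the D-axiom.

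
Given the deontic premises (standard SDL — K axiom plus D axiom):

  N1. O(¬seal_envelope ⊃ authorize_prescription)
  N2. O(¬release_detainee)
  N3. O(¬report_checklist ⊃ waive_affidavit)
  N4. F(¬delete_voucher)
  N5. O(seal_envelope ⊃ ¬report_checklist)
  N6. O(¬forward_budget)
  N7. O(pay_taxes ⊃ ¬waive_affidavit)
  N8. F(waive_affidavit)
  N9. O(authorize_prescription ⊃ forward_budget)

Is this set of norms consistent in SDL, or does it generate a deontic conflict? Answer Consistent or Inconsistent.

Inconsistent

Premise 8, F(waive_affidavit), is equivalent to O(¬waive_affidavit).
The contrapositive of premise 3 (O(¬report_checklist ⊃ waive_affidavit)) is O(¬waive_affidavit ⊃ report_checklist), and O(¬waive_affidavit) is already established, so O(report_checklist).
Premise 5, O(seal_envelope ⊃ ¬report_checklist), contraposes to O(report_checklist ⊃ ¬seal_envelope); with O(report_checklist) we get O(¬seal_envelope).
Applying K to premise 1 (O(¬seal_envelope ⊃ authorize_prescription)) and O(¬seal_envelope) yields O(authorize_prescription).
With premise 9, O(authorize_prescription ⊃ forward_budget), the K-axiom yields O(forward_budget).
But premise 6 directly asserts O(¬forward_budget).
We now have both O(forward_budget) and O(¬forward_budget) — forward_budget is simultaneously obligatory and forbidden, violating the D-axiom.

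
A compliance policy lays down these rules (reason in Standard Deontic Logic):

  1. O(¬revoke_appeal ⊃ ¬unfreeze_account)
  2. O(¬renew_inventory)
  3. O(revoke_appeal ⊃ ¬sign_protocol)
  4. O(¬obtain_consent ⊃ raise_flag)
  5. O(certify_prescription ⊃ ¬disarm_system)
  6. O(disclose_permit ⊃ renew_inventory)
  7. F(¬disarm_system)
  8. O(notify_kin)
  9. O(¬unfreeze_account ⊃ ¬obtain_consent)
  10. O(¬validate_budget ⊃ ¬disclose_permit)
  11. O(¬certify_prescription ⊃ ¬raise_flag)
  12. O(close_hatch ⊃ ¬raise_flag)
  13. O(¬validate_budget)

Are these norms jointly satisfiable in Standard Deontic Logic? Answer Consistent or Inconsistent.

Consistent

Premise 6 is O(disclose_permit ⊃ renew_inventory), but O(disclose_permit) is not derivable from the premises, so it does not yield O(renew_inventory).
So O(renew_inventory) is not derivable, and the apparent clash with O(¬renew_inventory) does not arise.
A world satisfying every obligation exists (e.g. certify_prescription=false, close_hatch=false, disarm_system=true, disclose_permit=false, notify_kin=true, obtain_consent=true, raise_flag=false, renew_inventory=false, revoke_appeal=true, sign_protocol=false, unfreeze_account=true, validate_budget=false); no atom is both obligatory and forbidden, so the set is consistent.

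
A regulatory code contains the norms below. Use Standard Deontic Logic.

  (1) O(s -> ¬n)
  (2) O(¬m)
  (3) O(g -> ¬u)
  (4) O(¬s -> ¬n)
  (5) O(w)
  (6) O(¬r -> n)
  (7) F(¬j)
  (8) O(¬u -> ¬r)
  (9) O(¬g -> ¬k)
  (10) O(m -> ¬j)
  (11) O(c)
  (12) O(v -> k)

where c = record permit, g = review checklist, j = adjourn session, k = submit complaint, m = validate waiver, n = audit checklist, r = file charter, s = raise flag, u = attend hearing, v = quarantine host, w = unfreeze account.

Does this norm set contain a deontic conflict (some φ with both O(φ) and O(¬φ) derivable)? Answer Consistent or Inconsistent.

Consistent

Premise 10 is O(m -> ¬j), but O(m) is not derivable from the premises, so it does not yield O(¬j).
So O(¬j) is not derivable, and the apparent clash with O(j) does not arise.
A world satisfying every obligation exists (e.g. c=true, g=false, j=true, k=false, m=false, n=false, r=true, s=false, u=true, v=false, w=true); no atom is both obligatory and forbidden, so the set is consistent.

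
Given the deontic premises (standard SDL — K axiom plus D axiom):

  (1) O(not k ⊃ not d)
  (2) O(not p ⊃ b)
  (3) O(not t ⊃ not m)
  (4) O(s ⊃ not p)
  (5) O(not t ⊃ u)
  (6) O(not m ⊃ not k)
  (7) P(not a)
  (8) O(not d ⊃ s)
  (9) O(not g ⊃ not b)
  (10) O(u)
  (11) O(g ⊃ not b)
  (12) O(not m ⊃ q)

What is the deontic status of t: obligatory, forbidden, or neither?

Obligatory

Premises 9 and 11 cover both cases: O(not g ⊃ not b) and O(g ⊃ not b). Since not g ∨ g is a tautology, O(not b) follows.
Premise 2, O(not p ⊃ b), contraposes to O(not b ⊃ p); with O(not b) we get O(p).
Premise 4 is O(s ⊃ not p); contrapositively O(p ⊃ not s). Since O(p) holds, K gives O(not s).
The contrapositive of premise 8 (O(not d ⊃ s)) is O(not s ⊃ d), and O(not s) is already established, so O(d).
The contrapositive of premise 1 (O(not k ⊃ not d)) is O(d ⊃ k), and O(d) is already established, so O(k).
Premise 6 is O(not m ⊃ not k); contrapositively O(k ⊃ m). Since O(k) holds, K gives O(m).
The contrapositive of premise 3 (O(not t ⊃ not m)) is O(m ⊃ t), and O(m) is already established, so O(t).
Premises 5, 7, 10, 12 do not contribute to this derivation.
Hence t is obligatory.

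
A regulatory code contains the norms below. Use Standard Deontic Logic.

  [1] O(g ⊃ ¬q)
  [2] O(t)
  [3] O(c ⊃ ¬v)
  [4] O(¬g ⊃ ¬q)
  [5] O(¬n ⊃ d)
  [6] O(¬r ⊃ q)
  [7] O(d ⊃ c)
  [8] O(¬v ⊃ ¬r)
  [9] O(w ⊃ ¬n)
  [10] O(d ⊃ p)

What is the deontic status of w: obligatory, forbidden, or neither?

Premises 1 and 4 cover both cases: O(g ⊃ ¬q) and O(¬g ⊃ ¬q). Since g ∨ ¬g is a tautology, O(¬q) follows.
The contrapositive of premise 6 (O(¬r ⊃ q)) is O(¬q ⊃ r), and O(¬q) is already established, so O(r).
Premise 8, O(¬v ⊃ ¬r), contraposes to O(r ⊃ v); with O(r) we get O(v).
The contrapositive of premise 3 (O(c ⊃ ¬v)) is O(v ⊃ ¬c), and O(v) is already established, so O(¬c).
Premise 7, O(d ⊃ c), contraposes to O(¬c ⊃ ¬d); with O(¬c) we get O(¬d).
Premise 5 is O(¬n ⊃ d); contrapositively O(¬d ⊃ n). Since O(¬d) holds, K gives O(n).
The contrapositive of premise 9 (O(w ⊃ ¬n)) is O(n ⊃ ¬w), and O(n) is already established, so O(¬w).
Premises 2, 10 do not contribute to this derivation.
Thus O(¬w), which is F(w): w is forbidden.

Forbidden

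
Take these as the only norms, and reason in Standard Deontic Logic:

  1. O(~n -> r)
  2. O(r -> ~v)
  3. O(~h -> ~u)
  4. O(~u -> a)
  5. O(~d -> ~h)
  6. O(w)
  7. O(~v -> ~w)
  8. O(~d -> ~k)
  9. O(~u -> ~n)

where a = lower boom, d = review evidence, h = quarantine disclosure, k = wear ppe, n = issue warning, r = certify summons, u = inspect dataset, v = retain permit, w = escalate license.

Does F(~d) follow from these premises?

Premise 6 states O(w) outright.
Premise 7 is O(~v -> ~w); contrapositively O(w -> v). Since O(w) holds, K gives O(v).
The contrapositive of premise 2 (O(r -> ~v)) is O(v -> ~r), and O(v) is already established, so O(~r).
The contrapositive of premise 1 (O(~n -> r)) is O(~r -> n), and O(~r) is already established, so O(n).
Premise 9, O(~u -> ~n), contraposes to O(n -> u); with O(n) we get O(u).
Premise 3 is O(~h -> ~u); contrapositively O(u -> h). Since O(u) holds, K gives O(h).
Premise 5 is O(~d -> ~h); contrapositively O(h -> d). Since O(h) holds, K gives O(d).
Premises 4, 8 do not contribute to this derivation.
So O(d) holds, i.e. F(~d). The claim follows.

Yes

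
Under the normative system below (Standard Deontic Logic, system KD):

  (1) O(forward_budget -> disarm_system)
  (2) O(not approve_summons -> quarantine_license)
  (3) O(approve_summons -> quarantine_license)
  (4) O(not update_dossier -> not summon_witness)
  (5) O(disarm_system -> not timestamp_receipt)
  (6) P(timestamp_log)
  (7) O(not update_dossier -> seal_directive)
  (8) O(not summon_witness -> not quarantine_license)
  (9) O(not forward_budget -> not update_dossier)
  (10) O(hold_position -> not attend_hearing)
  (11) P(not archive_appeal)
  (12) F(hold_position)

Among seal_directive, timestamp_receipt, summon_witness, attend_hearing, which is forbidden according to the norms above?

Premises 3 and 2 are O(approve_summons -> quarantine_license) and O(not approve_summons -> quarantine_license); every ideal world satisfies approve_summons or not approve_summons, so in either case quarantine_license holds — hence O(quarantine_license).
Premise 8 is O(not summon_witness -> not quarantine_license); contrapositively O(quarantine_license -> summon_witness). Since O(quarantine_license) holds, K gives O(summon_witness).
Premise 4 is O(not update_dossier -> not summon_witness); contrapositively O(summon_witness -> update_dossier). Since O(summon_witness) holds, K gives O(update_dossier).
The contrapositive of premise 9 (O(not forward_budget -> not update_dossier)) is O(update_dossier -> forward_budget), and O(update_dossier) is already established, so O(forward_budget).
From O(forward_budget) and premise 1, O(forward_budget -> disarm_system), we obtain O(disarm_system).
With premise 5, O(disarm_system -> not timestamp_receipt), the K-axiom yields O(not timestamp_receipt).
So O(not timestamp_receipt) holds, i.e. timestamp_receipt is forbidden. None of the other listed options is forbidden under the premises.

timestamp_receipt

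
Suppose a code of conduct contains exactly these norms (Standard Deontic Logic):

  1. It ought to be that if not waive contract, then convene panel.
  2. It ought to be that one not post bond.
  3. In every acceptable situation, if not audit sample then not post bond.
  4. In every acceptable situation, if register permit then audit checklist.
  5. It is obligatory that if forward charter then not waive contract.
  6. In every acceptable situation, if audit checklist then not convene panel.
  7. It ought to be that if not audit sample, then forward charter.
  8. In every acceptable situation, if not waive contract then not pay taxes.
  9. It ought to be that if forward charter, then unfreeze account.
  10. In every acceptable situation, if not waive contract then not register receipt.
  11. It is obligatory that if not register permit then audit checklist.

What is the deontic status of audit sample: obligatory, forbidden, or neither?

Premises 11 and 4 are O(¬register_permit → audit_checklist) and O(register_permit → audit_checklist); every ideal world satisfies ¬register_permit or register_permit, so in either case audit_checklist holds — hence O(audit_checklist).
Premise 6 is O(audit_checklist → ¬convene_panel); since O(audit_checklist), deontic closure gives O(¬convene_panel).
Premise 1 is O(¬waive_contract → convene_panel); contrapositively O(¬convene_panel → waive_contract). Since O(¬convene_panel) holds, K gives O(waive_contract).
Premise 5, O(forward_charter → ¬waive_contract), contraposes to O(waive_contract → ¬forward_charter); with O(waive_contract) we get O(¬forward_charter).
The contrapositive of premise 7 (O(¬audit_sample → forward_charter)) is O(¬forward_charter → audit_sample), and O(¬forward_charter) is already established, so O(audit_sample).
Premises 2, 3, 8, 9, 10 do not contribute to this derivation.
Hence audit_sample is obligatory.

Obligatory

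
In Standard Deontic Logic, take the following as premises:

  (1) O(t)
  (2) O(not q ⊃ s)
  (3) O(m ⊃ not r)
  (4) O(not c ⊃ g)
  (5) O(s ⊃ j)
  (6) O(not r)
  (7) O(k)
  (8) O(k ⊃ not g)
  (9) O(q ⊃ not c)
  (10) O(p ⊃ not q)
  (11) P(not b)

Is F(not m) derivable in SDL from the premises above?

Premise 3 is O(m ⊃ not r); even if O(not r) held, inferring O(m) would be affirming the consequent — invalid.
No other premise forces O(m). An ideal world satisfying every premise can still have not m true, so F(not m) is not derivable.

No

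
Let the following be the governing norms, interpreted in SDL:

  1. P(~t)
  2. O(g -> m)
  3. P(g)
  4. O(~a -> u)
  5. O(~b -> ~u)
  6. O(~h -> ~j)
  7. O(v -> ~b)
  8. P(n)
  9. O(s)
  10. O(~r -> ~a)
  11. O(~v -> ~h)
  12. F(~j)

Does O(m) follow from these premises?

Premise 2 is O(g -> m), but O(g) is not derivable from the premises (the permission P(g) asserts only ~O(~g), not O(g)), so it does not yield O(m).
No other premise forces O(m). An ideal world satisfying every premise can still have m false, so O(m) is not derivable.

No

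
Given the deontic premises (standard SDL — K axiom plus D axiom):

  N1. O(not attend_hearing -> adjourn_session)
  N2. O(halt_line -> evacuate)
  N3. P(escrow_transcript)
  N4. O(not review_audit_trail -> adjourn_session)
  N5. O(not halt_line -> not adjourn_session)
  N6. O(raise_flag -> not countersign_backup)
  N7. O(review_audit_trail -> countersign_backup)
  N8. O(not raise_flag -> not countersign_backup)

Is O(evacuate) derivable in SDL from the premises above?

Premises 6 and 8 cover both cases: O(raise_flag -> not countersign_backup) and O(not raise_flag -> not countersign_backup). Since raise_flag ∨ not raise_flag is a tautology, O(not countersign_backup) follows.
Premise 7 is O(review_audit_trail -> countersign_backup); contrapositively O(not countersign_backup -> not review_audit_trail). Since O(not countersign_backup) holds, K gives O(not review_audit_trail).
Premise 4 is O(not review_audit_trail -> adjourn_session); since O(not review_audit_trail), deontic closure gives O(adjourn_session).
The contrapositive of premise 5 (O(not halt_line -> not adjourn_session)) is O(adjourn_session -> halt_line), and O(adjourn_session) is already established, so O(halt_line).
From O(halt_line) and premise 2, O(halt_line -> evacuate), we obtain O(evacuate).
Premises 1, 3 do not contribute to this derivation.
So O(evacuate) follows.

Yes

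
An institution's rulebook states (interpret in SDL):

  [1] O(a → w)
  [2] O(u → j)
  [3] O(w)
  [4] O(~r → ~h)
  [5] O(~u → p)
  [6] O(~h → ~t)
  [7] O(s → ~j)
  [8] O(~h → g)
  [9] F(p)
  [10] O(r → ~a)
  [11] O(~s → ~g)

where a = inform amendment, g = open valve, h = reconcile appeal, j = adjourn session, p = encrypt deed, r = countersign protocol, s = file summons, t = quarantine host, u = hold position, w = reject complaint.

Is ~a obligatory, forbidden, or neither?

F(p) at premise 9 means O(~p).
Premise 5 is O(~u → p); contrapositively O(~p → u). Since O(~p) holds, K gives O(u).
With premise 2, O(u → j), the K-axiom yields O(j).
Premise 7, O(s → ~j), contraposes to O(j → ~s); with O(j) we get O(~s).
With premise 11, O(~s → ~g), the K-axiom yields O(~g).
Premise 8 is O(~h → g); contrapositively O(~g → h). Since O(~g) holds, K gives O(h).
Premise 4, O(~r → ~h), contraposes to O(h → r); with O(h) we get O(r).
Applying K to premise 10 (O(r → ~a)) and O(r) yields O(~a).
Premises 1, 3, 6 do not contribute to this derivation.
Hence ~a is obligatory.

Obligatory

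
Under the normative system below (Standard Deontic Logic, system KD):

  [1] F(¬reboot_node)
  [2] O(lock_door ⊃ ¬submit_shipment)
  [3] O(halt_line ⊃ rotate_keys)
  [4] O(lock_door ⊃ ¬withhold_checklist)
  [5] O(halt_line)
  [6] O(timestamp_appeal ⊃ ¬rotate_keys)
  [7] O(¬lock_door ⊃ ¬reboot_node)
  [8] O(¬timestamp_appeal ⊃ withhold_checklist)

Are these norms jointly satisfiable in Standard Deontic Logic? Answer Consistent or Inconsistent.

Inconsistent

Premise 5 states O(halt_line) outright.
Applying K to premise 3 (O(halt_line ⊃ rotate_keys)) and O(halt_line) yields O(rotate_keys).
Premise 6 is O(timestamp_appeal ⊃ ¬rotate_keys); contrapositively O(rotate_keys ⊃ ¬timestamp_appeal). Since O(rotate_keys) holds, K gives O(¬timestamp_appeal).
With premise 8, O(¬timestamp_appeal ⊃ withhold_checklist), the K-axiom yields O(withhold_checklist).
Premise 4 is O(lock_door ⊃ ¬withhold_checklist); contrapositively O(withhold_checklist ⊃ ¬lock_door). Since O(withhold_checklist) holds, K gives O(¬lock_door).
With premise 7, O(¬lock_door ⊃ ¬reboot_node), the K-axiom yields O(¬reboot_node).
But premise 1, F(¬reboot_node), means O(reboot_node).
We now have both O(¬reboot_node) and O(reboot_node) — reboot_node is simultaneously obligatory and forbidden, violating the D-axiom.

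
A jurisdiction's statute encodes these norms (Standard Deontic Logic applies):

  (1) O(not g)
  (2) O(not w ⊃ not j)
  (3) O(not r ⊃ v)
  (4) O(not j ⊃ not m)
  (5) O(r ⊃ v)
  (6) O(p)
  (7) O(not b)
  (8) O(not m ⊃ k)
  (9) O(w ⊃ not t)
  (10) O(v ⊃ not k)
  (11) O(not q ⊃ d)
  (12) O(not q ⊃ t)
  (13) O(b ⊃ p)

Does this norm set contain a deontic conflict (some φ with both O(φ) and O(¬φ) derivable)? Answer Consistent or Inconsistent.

Consistent

Premise 13 is O(b ⊃ p); even if O(p) held, inferring O(b) would be affirming the consequent — invalid.
So O(b) is not derivable, and the apparent clash with O(not b) does not arise.
A world satisfying every obligation exists (e.g. b=false, d=false, g=false, j=true, k=false, m=true, p=true, q=true, r=false, t=false, v=true, w=true); no atom is both obligatory and forbidden, so the set is consistent.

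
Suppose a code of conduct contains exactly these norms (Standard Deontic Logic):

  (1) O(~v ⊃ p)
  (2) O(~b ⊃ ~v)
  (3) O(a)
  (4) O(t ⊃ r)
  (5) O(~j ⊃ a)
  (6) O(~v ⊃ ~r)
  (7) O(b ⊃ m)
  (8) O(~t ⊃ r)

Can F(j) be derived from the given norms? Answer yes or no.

No

Premise 5 is O(~j ⊃ a); even if O(a) held, inferring O(~j) would be affirming the consequent — invalid.
No other premise forces O(~j). An ideal world satisfying every premise can still have j true, so F(j) is not derivable.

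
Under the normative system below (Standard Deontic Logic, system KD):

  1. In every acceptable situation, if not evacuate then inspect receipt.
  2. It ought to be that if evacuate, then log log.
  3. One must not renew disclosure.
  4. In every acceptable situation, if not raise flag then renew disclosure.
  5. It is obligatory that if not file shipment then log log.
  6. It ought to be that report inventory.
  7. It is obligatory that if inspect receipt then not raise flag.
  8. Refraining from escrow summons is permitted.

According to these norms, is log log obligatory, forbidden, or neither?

Obligatory

Premise 3 is F(renew_disclosure), i.e. O(¬renew_disclosure).
Premise 4, O(¬raise_flag → renew_disclosure), contraposes to O(¬renew_disclosure → raise_flag); with O(¬renew_disclosure) we get O(raise_flag).
Premise 7 is O(inspect_receipt → ¬raise_flag); contrapositively O(raise_flag → ¬inspect_receipt). Since O(raise_flag) holds, K gives O(¬inspect_receipt).
Premise 1 is O(¬evacuate → inspect_receipt); contrapositively O(¬inspect_receipt → evacuate). Since O(¬inspect_receipt) holds, K gives O(evacuate).
Premise 2 is O(evacuate → log_log); since O(evacuate), deontic closure gives O(log_log).
Premises 5, 6, 8 do not contribute to this derivation.
Hence log_log is obligatory.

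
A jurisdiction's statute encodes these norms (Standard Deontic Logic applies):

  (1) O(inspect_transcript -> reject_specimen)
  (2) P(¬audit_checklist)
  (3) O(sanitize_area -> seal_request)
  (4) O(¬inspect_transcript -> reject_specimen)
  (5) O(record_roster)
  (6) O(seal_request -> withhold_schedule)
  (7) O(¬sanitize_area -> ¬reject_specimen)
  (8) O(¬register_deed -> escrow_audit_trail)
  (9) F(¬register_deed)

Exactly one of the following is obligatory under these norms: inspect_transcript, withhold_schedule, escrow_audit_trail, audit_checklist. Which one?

withhold_schedule

Premises 4 and 1 cover both cases: O(¬inspect_transcript -> reject_specimen) and O(inspect_transcript -> reject_specimen). Since ¬inspect_transcript ∨ inspect_transcript is a tautology, O(reject_specimen) follows.
Premise 7 is O(¬sanitize_area -> ¬reject_specimen); contrapositively O(reject_specimen -> sanitize_area). Since O(reject_specimen) holds, K gives O(sanitize_area).
Applying K to premise 3 (O(sanitize_area -> seal_request)) and O(sanitize_area) yields O(seal_request).
With premise 6, O(seal_request -> withhold_schedule), the K-axiom yields O(withhold_schedule).
So O(withhold_schedule) holds — withhold_schedule is obligatory. None of the other listed options is made obligatory by any chain of premises.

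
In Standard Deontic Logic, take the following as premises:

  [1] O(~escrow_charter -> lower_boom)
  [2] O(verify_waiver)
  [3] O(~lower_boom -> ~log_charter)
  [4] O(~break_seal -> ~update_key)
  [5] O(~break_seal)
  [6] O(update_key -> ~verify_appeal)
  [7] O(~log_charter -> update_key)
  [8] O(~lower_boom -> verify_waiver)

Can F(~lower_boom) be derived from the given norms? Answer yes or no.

From premise 5 we have O(~break_seal).
With premise 4, O(~break_seal -> ~update_key), the K-axiom yields O(~update_key).
Premise 7, O(~log_charter -> update_key), contraposes to O(~update_key -> log_charter); with O(~update_key) we get O(log_charter).
The contrapositive of premise 3 (O(~lower_boom -> ~log_charter)) is O(log_charter -> lower_boom), and O(log_charter) is already established, so O(lower_boom).
Premises 1, 2, 6, 8 do not contribute to this derivation.
So O(lower_boom) holds, i.e. F(~lower_boom). The claim follows.

Yes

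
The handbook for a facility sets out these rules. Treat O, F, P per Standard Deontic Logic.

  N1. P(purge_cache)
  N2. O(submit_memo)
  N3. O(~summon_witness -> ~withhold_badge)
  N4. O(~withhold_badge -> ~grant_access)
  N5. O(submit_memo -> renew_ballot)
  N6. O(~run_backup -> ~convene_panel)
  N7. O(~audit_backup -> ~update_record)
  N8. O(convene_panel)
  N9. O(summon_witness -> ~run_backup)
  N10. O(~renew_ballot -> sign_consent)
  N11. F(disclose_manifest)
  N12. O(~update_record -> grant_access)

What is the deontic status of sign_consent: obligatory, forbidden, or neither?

Neither

Premise 10 is O(~renew_ballot -> sign_consent), but O(~renew_ballot) is not derivable from the premises, so it does not yield O(sign_consent).
No premise or chain of K-axiom applications forces O(sign_consent), and none forces O(~sign_consent). So sign_consent is neither obligatory nor forbidden under these norms.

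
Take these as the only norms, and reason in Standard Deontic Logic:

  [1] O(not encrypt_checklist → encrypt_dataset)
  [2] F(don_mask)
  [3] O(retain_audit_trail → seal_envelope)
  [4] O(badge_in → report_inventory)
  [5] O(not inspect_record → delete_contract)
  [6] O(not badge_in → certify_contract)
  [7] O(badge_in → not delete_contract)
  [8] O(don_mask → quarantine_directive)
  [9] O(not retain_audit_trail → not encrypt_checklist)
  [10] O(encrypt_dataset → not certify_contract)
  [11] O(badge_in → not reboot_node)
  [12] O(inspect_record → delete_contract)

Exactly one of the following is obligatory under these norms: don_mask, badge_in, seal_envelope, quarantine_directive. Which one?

Premises 12 and 5 are O(inspect_record → delete_contract) and O(not inspect_record → delete_contract); every ideal world satisfies inspect_record or not inspect_record, so in either case delete_contract holds — hence O(delete_contract).
The contrapositive of premise 7 (O(badge_in → not delete_contract)) is O(delete_contract → not badge_in), and O(delete_contract) is already established, so O(not badge_in).
Applying K to premise 6 (O(not badge_in → certify_contract)) and O(not badge_in) yields O(certify_contract).
The contrapositive of premise 10 (O(encrypt_dataset → not certify_contract)) is O(certify_contract → not encrypt_dataset), and O(certify_contract) is already established, so O(not encrypt_dataset).
Premise 1 is O(not encrypt_checklist → encrypt_dataset); contrapositively O(not encrypt_dataset → encrypt_checklist). Since O(not encrypt_dataset) holds, K gives O(encrypt_checklist).
The contrapositive of premise 9 (O(not retain_audit_trail → not encrypt_checklist)) is O(encrypt_checklist → retain_audit_trail), and O(encrypt_checklist) is already established, so O(retain_audit_trail).
From O(retain_audit_trail) and premise 3, O(retain_audit_trail → seal_envelope), we obtain O(seal_envelope).
So O(seal_envelope) holds — seal_envelope is obligatory. None of the other listed options is made obligatory by any chain of premises.

seal_envelope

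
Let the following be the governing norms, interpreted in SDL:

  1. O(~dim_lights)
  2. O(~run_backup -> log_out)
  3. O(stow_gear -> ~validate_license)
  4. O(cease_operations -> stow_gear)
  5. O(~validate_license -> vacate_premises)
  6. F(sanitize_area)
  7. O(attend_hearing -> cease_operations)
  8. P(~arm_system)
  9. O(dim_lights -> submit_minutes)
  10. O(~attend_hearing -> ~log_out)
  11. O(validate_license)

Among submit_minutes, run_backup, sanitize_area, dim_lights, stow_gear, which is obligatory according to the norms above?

run_backup

Premise 11 states O(validate_license) outright.
Premise 3 is O(stow_gear -> ~validate_license); contrapositively O(validate_license -> ~stow_gear). Since O(validate_license) holds, K gives O(~stow_gear).
Premise 4 is O(cease_operations -> stow_gear); contrapositively O(~stow_gear -> ~cease_operations). Since O(~stow_gear) holds, K gives O(~cease_operations).
The contrapositive of premise 7 (O(attend_hearing -> cease_operations)) is O(~cease_operations -> ~attend_hearing), and O(~cease_operations) is already established, so O(~attend_hearing).
Applying K to premise 10 (O(~attend_hearing -> ~log_out)) and O(~attend_hearing) yields O(~log_out).
The contrapositive of premise 2 (O(~run_backup -> log_out)) is O(~log_out -> run_backup), and O(~log_out) is already established, so O(run_backup).
So O(run_backup) holds — run_backup is obligatory. None of the other listed options is made obligatory by any chain of premises.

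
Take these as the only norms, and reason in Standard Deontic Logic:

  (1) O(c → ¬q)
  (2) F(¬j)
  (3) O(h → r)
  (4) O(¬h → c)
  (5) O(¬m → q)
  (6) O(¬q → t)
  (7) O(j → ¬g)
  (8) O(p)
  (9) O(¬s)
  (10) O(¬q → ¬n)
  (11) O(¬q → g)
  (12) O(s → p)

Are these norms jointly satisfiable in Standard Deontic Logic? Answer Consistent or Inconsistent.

Consistent

Premise 12 is O(s → p); even if O(p) held, inferring O(s) would be affirming the consequent — invalid.
So O(s) is not derivable, and the apparent clash with O(¬s) does not arise.
A world satisfying every obligation exists (e.g. c=false, g=false, h=true, j=true, m=false, n=false, p=true, q=true, r=true, s=false, t=false); no atom is both obligatory and forbidden, so the set is consistent.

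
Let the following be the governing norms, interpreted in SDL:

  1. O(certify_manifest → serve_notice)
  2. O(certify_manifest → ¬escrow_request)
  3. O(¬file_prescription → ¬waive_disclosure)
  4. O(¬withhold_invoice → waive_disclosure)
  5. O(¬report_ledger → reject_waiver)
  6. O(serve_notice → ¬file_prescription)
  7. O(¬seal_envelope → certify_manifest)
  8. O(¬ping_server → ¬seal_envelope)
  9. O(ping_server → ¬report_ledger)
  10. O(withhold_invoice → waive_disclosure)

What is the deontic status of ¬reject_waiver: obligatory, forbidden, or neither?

Forbidden

Premises 10 and 4 cover both cases: O(withhold_invoice → waive_disclosure) and O(¬withhold_invoice → waive_disclosure). Since withhold_invoice ∨ ¬withhold_invoice is a tautology, O(waive_disclosure) follows.
Premise 3, O(¬file_prescription → ¬waive_disclosure), contraposes to O(waive_disclosure → file_prescription); with O(waive_disclosure) we get O(file_prescription).
Premise 6 is O(serve_notice → ¬file_prescription); contrapositively O(file_prescription → ¬serve_notice). Since O(file_prescription) holds, K gives O(¬serve_notice).
Premise 1, O(certify_manifest → serve_notice), contraposes to O(¬serve_notice → ¬certify_manifest); with O(¬serve_notice) we get O(¬certify_manifest).
The contrapositive of premise 7 (O(¬seal_envelope → certify_manifest)) is O(¬certify_manifest → seal_envelope), and O(¬certify_manifest) is already established, so O(seal_envelope).
The contrapositive of premise 8 (O(¬ping_server → ¬seal_envelope)) is O(seal_envelope → ping_server), and O(seal_envelope) is already established, so O(ping_server).
Premise 9 is O(ping_server → ¬report_ledger); since O(ping_server), deontic closure gives O(¬report_ledger).
From O(¬report_ledger) and premise 5, O(¬report_ledger → reject_waiver), we obtain O(reject_waiver).
Premise 2 does not contribute to this derivation.
Thus O(reject_waiver), which is F(¬reject_waiver): ¬reject_waiver is forbidden.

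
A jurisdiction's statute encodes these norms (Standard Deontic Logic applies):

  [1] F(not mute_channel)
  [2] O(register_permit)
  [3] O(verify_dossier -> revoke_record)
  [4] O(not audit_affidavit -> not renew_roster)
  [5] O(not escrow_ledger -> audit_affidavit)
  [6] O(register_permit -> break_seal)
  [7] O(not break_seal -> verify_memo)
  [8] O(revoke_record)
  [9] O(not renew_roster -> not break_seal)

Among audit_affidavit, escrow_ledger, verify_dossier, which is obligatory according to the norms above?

audit_affidavit

Premise 2 states O(register_permit) outright.
With premise 6, O(register_permit -> break_seal), the K-axiom yields O(break_seal).
The contrapositive of premise 9 (O(not renew_roster -> not break_seal)) is O(break_seal -> renew_roster), and O(break_seal) is already established, so O(renew_roster).
The contrapositive of premise 4 (O(not audit_affidavit -> not renew_roster)) is O(renew_roster -> audit_affidavit), and O(renew_roster) is already established, so O(audit_affidavit).
So O(audit_affidavit) holds — audit_affidavit is obligatory. None of the other listed options is made obligatory by any chain of premises.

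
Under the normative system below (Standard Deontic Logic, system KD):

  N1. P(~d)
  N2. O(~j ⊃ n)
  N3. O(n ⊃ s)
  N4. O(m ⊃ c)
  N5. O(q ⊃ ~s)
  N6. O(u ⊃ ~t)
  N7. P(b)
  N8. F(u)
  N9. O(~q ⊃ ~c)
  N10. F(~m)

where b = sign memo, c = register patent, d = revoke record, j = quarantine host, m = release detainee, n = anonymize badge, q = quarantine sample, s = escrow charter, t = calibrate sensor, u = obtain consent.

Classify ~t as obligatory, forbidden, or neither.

Premise 6 is O(u ⊃ ~t), but O(u) is not derivable from the premises, so it does not yield O(~t).
No premise or chain of K-axiom applications forces O(~t), and none forces O(t). So ~t is neither obligatory nor forbidden under these norms.

Neither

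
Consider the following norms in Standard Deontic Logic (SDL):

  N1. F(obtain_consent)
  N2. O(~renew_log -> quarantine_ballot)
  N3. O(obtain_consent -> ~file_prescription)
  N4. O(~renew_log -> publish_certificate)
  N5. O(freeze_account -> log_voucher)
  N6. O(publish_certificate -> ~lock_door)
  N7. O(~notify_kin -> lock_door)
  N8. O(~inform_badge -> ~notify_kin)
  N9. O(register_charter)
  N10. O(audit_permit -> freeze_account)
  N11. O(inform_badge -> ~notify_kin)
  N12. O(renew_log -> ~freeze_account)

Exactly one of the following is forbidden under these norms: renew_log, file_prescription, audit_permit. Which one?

Premises 11 and 8 cover both cases: O(inform_badge -> ~notify_kin) and O(~inform_badge -> ~notify_kin). Since inform_badge ∨ ~inform_badge is a tautology, O(~notify_kin) follows.
Premise 7 is O(~notify_kin -> lock_door); since O(~notify_kin), deontic closure gives O(lock_door).
Premise 6, O(publish_certificate -> ~lock_door), contraposes to O(lock_door -> ~publish_certificate); with O(lock_door) we get O(~publish_certificate).
The contrapositive of premise 4 (O(~renew_log -> publish_certificate)) is O(~publish_certificate -> renew_log), and O(~publish_certificate) is already established, so O(renew_log).
Applying K to premise 12 (O(renew_log -> ~freeze_account)) and O(renew_log) yields O(~freeze_account).
Premise 10 is O(audit_permit -> freeze_account); contrapositively O(~freeze_account -> ~audit_permit). Since O(~freeze_account) holds, K gives O(~audit_permit).
So O(~audit_permit) holds, i.e. audit_permit is forbidden. None of the other listed options is forbidden under the premises.

audit_permit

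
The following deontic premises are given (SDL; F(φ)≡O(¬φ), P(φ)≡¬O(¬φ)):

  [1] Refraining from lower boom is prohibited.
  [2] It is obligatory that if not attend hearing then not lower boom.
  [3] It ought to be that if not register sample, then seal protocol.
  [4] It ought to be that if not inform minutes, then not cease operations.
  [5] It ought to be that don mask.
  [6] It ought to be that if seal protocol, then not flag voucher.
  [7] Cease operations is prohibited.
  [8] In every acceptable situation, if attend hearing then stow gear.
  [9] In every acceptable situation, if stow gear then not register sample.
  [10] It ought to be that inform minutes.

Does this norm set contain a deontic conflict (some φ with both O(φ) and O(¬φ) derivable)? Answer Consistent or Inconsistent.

Premise 4 is O(¬inform_minutes → ¬cease_operations); even if O(¬cease_operations) held, inferring O(¬inform_minutes) would be affirming the consequent — invalid.
So O(¬inform_minutes) is not derivable, and the apparent clash with O(inform_minutes) does not arise.
A world satisfying every obligation exists (e.g. attend_hearing=true, cease_operations=false, don_mask=true, flag_voucher=false, inform_minutes=true, lower_boom=true, register_sample=false, seal_protocol=true, stow_gear=true); no atom is both obligatory and forbidden, so the set is consistent.

Consistent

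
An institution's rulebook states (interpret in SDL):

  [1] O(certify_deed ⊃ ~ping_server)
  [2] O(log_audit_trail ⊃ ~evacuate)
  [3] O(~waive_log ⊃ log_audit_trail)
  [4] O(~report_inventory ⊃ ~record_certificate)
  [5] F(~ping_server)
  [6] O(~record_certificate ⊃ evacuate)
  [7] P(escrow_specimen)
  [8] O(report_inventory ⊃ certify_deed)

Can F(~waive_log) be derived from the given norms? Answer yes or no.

Yes

F(~ping_server) at premise 5 means O(ping_server).
The contrapositive of premise 1 (O(certify_deed ⊃ ~ping_server)) is O(ping_server ⊃ ~certify_deed), and O(ping_server) is already established, so O(~certify_deed).
Premise 8, O(report_inventory ⊃ certify_deed), contraposes to O(~certify_deed ⊃ ~report_inventory); with O(~certify_deed) we get O(~report_inventory).
Premise 4 is O(~report_inventory ⊃ ~record_certificate); since O(~report_inventory), deontic closure gives O(~record_certificate).
From O(~record_certificate) and premise 6, O(~record_certificate ⊃ evacuate), we obtain O(evacuate).
The contrapositive of premise 2 (O(log_audit_trail ⊃ ~evacuate)) is O(evacuate ⊃ ~log_audit_trail), and O(evacuate) is already established, so O(~log_audit_trail).
The contrapositive of premise 3 (O(~waive_log ⊃ log_audit_trail)) is O(~log_audit_trail ⊃ waive_log), and O(~log_audit_trail) is already established, so O(waive_log).
Premise 7 does not contribute to this derivation.
So O(waive_log) holds, i.e. F(~waive_log). The claim follows.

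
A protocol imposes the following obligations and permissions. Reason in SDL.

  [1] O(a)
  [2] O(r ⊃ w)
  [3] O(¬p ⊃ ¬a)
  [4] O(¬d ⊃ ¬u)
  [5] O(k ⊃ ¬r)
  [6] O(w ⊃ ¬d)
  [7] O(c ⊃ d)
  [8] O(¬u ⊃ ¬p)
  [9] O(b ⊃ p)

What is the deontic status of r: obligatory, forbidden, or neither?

From premise 1 we have O(a).
The contrapositive of premise 3 (O(¬p ⊃ ¬a)) is O(a ⊃ p), and O(a) is already established, so O(p).
The contrapositive of premise 8 (O(¬u ⊃ ¬p)) is O(p ⊃ u), and O(p) is already established, so O(u).
Premise 4 is O(¬d ⊃ ¬u); contrapositively O(u ⊃ d). Since O(u) holds, K gives O(d).
Premise 6 is O(w ⊃ ¬d); contrapositively O(d ⊃ ¬w). Since O(d) holds, K gives O(¬w).
Premise 2, O(r ⊃ w), contraposes to O(¬w ⊃ ¬r); with O(¬w) we get O(¬r).
Premises 5, 7, 9 do not contribute to this derivation.
Thus O(¬r), which is F(r): r is forbidden.

Forbidden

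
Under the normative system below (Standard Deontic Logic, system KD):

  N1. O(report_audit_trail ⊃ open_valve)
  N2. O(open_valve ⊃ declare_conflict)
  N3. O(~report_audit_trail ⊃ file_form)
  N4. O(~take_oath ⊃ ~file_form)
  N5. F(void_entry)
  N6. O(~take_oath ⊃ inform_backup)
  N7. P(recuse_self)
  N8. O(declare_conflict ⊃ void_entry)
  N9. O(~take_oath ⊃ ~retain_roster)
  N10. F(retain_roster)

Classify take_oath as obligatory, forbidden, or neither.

Obligatory

Premise 5 is F(void_entry), i.e. O(~void_entry).
Premise 8, O(declare_conflict ⊃ void_entry), contraposes to O(~void_entry ⊃ ~declare_conflict); with O(~void_entry) we get O(~declare_conflict).
Premise 2, O(open_valve ⊃ declare_conflict), contraposes to O(~declare_conflict ⊃ ~open_valve); with O(~declare_conflict) we get O(~open_valve).
Premise 1, O(report_audit_trail ⊃ open_valve), contraposes to O(~open_valve ⊃ ~report_audit_trail); with O(~open_valve) we get O(~report_audit_trail).
Applying K to premise 3 (O(~report_audit_trail ⊃ file_form)) and O(~report_audit_trail) yields O(file_form).
The contrapositive of premise 4 (O(~take_oath ⊃ ~file_form)) is O(file_form ⊃ take_oath), and O(file_form) is already established, so O(take_oath).
Premises 6, 7, 9, 10 do not contribute to this derivation.
Hence take_oath is obligatory.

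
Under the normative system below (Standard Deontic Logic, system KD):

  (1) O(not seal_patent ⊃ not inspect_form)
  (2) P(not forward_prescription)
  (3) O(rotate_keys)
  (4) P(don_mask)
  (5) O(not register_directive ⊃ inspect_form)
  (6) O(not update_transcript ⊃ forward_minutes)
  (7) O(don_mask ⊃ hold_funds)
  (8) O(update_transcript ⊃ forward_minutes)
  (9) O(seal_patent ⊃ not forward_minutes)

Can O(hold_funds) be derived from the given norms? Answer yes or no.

Premise 7 is O(don_mask ⊃ hold_funds), but O(don_mask) is not derivable from the premises (the permission P(don_mask) asserts only not O(not don_mask), not O(don_mask)), so it does not yield O(hold_funds).
No other premise forces O(hold_funds). An ideal world satisfying every premise can still have hold_funds false, so O(hold_funds) is not derivable.

No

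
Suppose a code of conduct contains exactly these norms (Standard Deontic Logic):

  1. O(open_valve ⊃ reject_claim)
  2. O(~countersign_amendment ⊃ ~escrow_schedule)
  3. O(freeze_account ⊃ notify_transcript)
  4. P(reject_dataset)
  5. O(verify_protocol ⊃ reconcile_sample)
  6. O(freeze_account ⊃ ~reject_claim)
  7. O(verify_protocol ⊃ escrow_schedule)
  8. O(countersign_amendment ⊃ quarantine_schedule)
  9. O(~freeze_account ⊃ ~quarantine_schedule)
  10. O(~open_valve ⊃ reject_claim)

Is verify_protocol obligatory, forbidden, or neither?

Forbidden

Premises 10 and 1 cover both cases: O(~open_valve ⊃ reject_claim) and O(open_valve ⊃ reject_claim). Since ~open_valve ∨ open_valve is a tautology, O(reject_claim) follows.
The contrapositive of premise 6 (O(freeze_account ⊃ ~reject_claim)) is O(reject_claim ⊃ ~freeze_account), and O(reject_claim) is already established, so O(~freeze_account).
From O(~freeze_account) and premise 9, O(~freeze_account ⊃ ~quarantine_schedule), we obtain O(~quarantine_schedule).
The contrapositive of premise 8 (O(countersign_amendment ⊃ quarantine_schedule)) is O(~quarantine_schedule ⊃ ~countersign_amendment), and O(~quarantine_schedule) is already established, so O(~countersign_amendment).
Applying K to premise 2 (O(~countersign_amendment ⊃ ~escrow_schedule)) and O(~countersign_amendment) yields O(~escrow_schedule).
Premise 7 is O(verify_protocol ⊃ escrow_schedule); contrapositively O(~escrow_schedule ⊃ ~verify_protocol). Since O(~escrow_schedule) holds, K gives O(~verify_protocol).
Premises 3, 4, 5 do not contribute to this derivation.
Thus O(~verify_protocol), which is F(verify_protocol): verify_protocol is forbidden.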